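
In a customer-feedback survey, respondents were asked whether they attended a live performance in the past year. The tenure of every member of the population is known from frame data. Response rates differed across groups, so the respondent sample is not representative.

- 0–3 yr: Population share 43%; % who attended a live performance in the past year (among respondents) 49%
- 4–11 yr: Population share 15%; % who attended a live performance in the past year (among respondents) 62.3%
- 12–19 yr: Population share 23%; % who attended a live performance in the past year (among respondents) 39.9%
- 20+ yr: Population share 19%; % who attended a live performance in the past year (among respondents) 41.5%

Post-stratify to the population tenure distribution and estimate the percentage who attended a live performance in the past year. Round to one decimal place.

Each cell contributes population-share × respondent value:
  0–3 yr: 0.43 × 49 = 21.07
  4–11 yr: 0.15 × 62.3 = 9.345
  12–19 yr: 0.23 × 39.9 = 9.177
  20+ yr: 0.19 × 41.5 = 7.885
Post-stratified estimate = 47.477 → 47.5%.

47.5%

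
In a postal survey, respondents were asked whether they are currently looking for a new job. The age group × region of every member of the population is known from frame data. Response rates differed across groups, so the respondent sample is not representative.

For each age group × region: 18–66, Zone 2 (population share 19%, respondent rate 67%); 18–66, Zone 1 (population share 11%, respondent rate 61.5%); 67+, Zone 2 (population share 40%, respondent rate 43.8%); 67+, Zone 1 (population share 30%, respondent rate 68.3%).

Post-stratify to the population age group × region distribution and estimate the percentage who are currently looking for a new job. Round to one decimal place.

Reweight to the known age group × region distribution:
  18–66, Zone 2: 0.19 × 67 = 12.73
  18–66, Zone 1: 0.11 × 61.5 = 6.765
  67+, Zone 2: 0.4 × 43.8 = 17.52
  67+, Zone 1: 0.3 × 68.3 = 20.49
Post-stratified estimate = 57.505 → 57.5%.

57.5%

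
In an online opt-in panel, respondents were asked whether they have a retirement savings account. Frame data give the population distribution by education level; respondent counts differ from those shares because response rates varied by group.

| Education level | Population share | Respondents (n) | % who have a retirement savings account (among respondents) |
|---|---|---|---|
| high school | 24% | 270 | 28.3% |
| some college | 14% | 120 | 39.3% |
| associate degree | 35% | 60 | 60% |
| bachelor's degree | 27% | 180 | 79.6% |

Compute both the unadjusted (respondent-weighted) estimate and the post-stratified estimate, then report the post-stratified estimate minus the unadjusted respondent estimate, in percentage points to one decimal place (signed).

Unadjusted (pooled respondent) estimate weights by respondent counts:
  (270/630)×28.3 + (120/630)×39.3 + (60/630)×60 + (180/630)×79.6 = 48.0714%
Post-stratifying to population shares instead:
  0.24×28.3 + 0.14×39.3 + 0.35×60 + 0.27×79.6 = 54.786%
Difference = 54.786 − 48.0714 = 6.7146 pp.

+6.7 percentage points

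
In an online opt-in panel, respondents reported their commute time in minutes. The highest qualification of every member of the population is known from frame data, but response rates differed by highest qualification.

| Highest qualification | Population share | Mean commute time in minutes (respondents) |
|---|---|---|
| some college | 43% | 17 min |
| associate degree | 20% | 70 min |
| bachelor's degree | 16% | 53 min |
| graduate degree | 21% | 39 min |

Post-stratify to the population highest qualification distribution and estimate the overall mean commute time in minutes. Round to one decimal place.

38.0

Post-stratification weights by population share, not respondent share:
  some college: 0.43 × 17 = 7.31
  associate degree: 0.2 × 70 = 14
  bachelor's degree: 0.16 × 53 = 8.48
  graduate degree: 0.21 × 39 = 8.19
Post-stratified estimate = 37.98 → 38.0.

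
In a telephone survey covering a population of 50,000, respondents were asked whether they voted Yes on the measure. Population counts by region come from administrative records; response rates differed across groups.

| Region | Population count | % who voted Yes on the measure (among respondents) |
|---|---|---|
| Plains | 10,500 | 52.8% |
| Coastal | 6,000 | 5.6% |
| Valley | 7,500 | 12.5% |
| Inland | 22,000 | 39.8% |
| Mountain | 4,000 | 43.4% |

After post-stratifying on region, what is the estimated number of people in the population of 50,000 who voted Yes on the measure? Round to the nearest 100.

17,300

Estimated count per cell = population count × respondent percentage:
  Plains: 10,500 × 52.8% = 5544
  Coastal: 6,000 × 5.6% = 336
  Valley: 7,500 × 12.5% = 937.5
  Inland: 22,000 × 39.8% = 8756
  Mountain: 4,000 × 43.4% = 1736
Estimated total = 17309.5 → 17,300.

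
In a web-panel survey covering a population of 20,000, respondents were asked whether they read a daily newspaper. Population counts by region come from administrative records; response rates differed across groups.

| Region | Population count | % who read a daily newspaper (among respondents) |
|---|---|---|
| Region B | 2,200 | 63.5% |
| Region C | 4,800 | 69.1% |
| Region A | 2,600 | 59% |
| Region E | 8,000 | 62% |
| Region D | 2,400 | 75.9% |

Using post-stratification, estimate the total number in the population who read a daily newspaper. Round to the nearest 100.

13,000

Estimated count per cell = population count × respondent percentage:
  Region B: 2,200 × 63.5% = 1397
  Region C: 4,800 × 69.1% = 3316.8
  Region A: 2,600 × 59% = 1534
  Region E: 8,000 × 62% = 4960
  Region D: 2,400 × 75.9% = 1821.6
Estimated total = 13029.4 → 13,000.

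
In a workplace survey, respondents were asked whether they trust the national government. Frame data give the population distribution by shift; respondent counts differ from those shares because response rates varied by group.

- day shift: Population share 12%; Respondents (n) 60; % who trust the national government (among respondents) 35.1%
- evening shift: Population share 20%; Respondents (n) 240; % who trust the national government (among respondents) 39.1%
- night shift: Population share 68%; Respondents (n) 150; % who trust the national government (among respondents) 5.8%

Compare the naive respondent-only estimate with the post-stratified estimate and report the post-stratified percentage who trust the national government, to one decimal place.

Unadjusted (pooled respondent) estimate weights by respondent counts:
  (60/450)×35.1 + (240/450)×39.1 + (150/450)×5.8 = 27.4667%
Post-stratified estimate weights by population shares:
  0.12×35.1 + 0.2×39.1 + 0.68×5.8 = 15.976%

16.0%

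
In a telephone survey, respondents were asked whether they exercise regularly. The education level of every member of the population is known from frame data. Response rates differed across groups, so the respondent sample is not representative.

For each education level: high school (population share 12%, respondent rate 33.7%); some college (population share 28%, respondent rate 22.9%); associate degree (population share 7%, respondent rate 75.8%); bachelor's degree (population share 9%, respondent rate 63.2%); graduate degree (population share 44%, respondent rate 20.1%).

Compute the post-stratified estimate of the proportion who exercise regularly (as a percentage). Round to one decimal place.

30.3%

Reweight to the known education level distribution:
  high school: 0.12 × 33.7 = 4.044
  some college: 0.28 × 22.9 = 6.412
  associate degree: 0.07 × 75.8 = 5.306
  bachelor's degree: 0.09 × 63.2 = 5.688
  graduate degree: 0.44 × 20.1 = 8.844
Post-stratified estimate = 30.294 → 30.3%.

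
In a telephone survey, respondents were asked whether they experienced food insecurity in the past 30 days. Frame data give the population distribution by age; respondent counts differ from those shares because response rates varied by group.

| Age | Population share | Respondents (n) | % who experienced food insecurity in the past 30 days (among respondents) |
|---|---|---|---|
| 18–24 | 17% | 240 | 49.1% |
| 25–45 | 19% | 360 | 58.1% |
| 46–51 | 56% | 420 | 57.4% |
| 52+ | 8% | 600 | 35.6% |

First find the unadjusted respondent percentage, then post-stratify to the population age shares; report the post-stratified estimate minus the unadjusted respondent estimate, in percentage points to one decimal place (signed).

Without adjustment, the pooled respondent share is:
  (240/1620)×49.1 + (360/1620)×58.1 + (420/1620)×57.4 + (600/1620)×35.6 = 48.2519%
Reweighting by population age shares:
  0.17×49.1 + 0.19×58.1 + 0.56×57.4 + 0.08×35.6 = 54.378%
Difference = 54.378 − 48.2519 = 6.1261 pp.

+6.1 percentage points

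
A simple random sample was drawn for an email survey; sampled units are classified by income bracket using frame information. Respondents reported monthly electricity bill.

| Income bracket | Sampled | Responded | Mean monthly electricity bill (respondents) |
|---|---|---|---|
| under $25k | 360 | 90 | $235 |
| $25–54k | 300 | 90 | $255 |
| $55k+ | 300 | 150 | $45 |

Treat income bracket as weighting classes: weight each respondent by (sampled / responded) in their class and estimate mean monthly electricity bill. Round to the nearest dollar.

Class response rates: under $25k 90/360 = 25%, $25–54k 90/300 = 30%, $55k+ 150/300 = 50%.
With weight = n_sampled/n_responded per class, the weighted class total is n_sampled:
  under $25k: 360 × 235 = 84,600
  $25–54k: 300 × 255 = 76,500
  $55k+: 300 × 45 = 13,500
Adjusted estimate = 174,600 / 960 = 181.875 → $182.

$182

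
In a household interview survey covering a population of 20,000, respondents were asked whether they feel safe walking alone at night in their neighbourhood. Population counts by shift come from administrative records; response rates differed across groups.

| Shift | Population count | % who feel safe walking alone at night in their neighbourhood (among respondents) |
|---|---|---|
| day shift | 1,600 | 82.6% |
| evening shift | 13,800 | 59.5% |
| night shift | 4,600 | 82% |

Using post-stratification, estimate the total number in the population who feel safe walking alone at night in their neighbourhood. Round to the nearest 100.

13,300

Apply each group's respondent rate to its population count:
  day shift: 1,600 × 82.6% = 1321.6
  evening shift: 13,800 × 59.5% = 8211
  night shift: 4,600 × 82% = 3772
Estimated total = 13304.6 → 13,300.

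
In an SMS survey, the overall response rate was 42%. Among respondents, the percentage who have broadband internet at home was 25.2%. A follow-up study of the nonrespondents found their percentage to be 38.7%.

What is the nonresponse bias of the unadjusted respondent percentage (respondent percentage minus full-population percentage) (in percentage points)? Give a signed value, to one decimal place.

Nonresponse fraction = 1 − 0.42 = 0.58.
Bias = (nonresponse fraction) × (respondent percentage − nonrespondent percentage)
     = 0.58 × (25.2 − 38.7) = 0.58 × -13.5 = -7.83.

-7.8 percentage points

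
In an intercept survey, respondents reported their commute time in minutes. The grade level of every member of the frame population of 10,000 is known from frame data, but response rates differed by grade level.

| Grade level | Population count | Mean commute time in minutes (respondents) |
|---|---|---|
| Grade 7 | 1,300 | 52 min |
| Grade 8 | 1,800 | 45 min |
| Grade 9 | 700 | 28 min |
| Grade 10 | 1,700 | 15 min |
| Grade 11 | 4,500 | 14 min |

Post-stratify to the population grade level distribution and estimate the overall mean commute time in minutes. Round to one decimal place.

Reweight to the known grade level distribution:
  Grade 7: (1,300/10,000) × 52 = 6.76
  Grade 8: (1,800/10,000) × 45 = 8.1
  Grade 9: (700/10,000) × 28 = 1.96
  Grade 10: (1,700/10,000) × 15 = 2.55
  Grade 11: (4,500/10,000) × 14 = 6.3
Post-stratified estimate = 25.67 → 25.7.

25.7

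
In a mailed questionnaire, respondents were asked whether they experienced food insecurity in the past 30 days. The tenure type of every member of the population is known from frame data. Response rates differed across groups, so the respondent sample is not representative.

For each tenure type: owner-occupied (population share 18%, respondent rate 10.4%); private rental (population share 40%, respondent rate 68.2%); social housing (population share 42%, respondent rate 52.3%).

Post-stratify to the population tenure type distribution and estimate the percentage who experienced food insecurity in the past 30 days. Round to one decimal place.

51.1%

Reweight to the known tenure type distribution:
  owner-occupied: 0.18 × 10.4 = 1.872
  private rental: 0.4 × 68.2 = 27.28
  social housing: 0.42 × 52.3 = 21.966
Post-stratified estimate = 51.118 → 51.1%.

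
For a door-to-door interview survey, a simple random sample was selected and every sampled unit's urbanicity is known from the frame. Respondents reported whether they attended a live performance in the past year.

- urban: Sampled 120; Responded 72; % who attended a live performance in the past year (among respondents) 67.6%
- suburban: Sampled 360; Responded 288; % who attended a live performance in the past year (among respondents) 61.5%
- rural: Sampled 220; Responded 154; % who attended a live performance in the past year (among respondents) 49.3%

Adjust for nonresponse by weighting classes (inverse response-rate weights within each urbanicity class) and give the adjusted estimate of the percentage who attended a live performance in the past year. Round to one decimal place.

58.7%

Class response rates: urban 72/120 = 60%, suburban 288/360 = 80%, rural 154/220 = 70%.
Inverse-response-rate weighting restores each class to its sampled count, so class totals weight by n_sampled:
  urban: 120 × 67.6 = 8112
  suburban: 360 × 61.5 = 22,140
  rural: 220 × 49.3 = 10,846
Adjusted estimate = 41,098 / 700 = 58.7114 → 58.7%.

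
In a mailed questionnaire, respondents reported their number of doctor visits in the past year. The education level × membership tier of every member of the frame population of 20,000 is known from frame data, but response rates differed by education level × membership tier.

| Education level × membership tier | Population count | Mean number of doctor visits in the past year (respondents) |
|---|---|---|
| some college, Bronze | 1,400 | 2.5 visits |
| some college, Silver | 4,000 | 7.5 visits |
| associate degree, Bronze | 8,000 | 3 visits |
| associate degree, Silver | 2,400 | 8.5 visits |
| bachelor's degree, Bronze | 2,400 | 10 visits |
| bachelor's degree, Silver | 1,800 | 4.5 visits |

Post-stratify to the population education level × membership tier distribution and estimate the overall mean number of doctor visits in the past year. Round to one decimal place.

Post-stratification weights by population share, not respondent share:
  some college, Bronze: (1,400/20,000) × 2.5 = 0.175
  some college, Silver: (4,000/20,000) × 7.5 = 1.5
  associate degree, Bronze: (8,000/20,000) × 3 = 1.2
  associate degree, Silver: (2,400/20,000) × 8.5 = 1.02
  bachelor's degree, Bronze: (2,400/20,000) × 10 = 1.2
  bachelor's degree, Silver: (1,800/20,000) × 4.5 = 0.405
Post-stratified estimate = 5.5 → 5.5.

5.5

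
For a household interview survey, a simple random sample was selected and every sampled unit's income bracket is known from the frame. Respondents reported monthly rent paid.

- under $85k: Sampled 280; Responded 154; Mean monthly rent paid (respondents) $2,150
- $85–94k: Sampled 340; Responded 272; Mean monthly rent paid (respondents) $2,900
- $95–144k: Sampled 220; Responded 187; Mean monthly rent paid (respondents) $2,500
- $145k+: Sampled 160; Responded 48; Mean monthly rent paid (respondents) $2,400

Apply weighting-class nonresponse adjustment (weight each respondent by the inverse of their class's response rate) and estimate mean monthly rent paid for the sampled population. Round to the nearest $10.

Class response rates: under $85k 154/280 = 55%, $85–94k 272/340 = 80%, $95–144k 187/220 = 85%, $145k+ 48/160 = 30%.
Weighting each respondent by the inverse class response rate inflates each class back to its sampled size, so the class weight is n_sampled:
  under $85k: 280 × 2150 = 602,000
  $85–94k: 340 × 2900 = 986,000
  $95–144k: 220 × 2500 = 550,000
  $145k+: 160 × 2400 = 384,000
Adjusted estimate = 2,522,000 / 1,000 = 2522 → $2,520.

$2,520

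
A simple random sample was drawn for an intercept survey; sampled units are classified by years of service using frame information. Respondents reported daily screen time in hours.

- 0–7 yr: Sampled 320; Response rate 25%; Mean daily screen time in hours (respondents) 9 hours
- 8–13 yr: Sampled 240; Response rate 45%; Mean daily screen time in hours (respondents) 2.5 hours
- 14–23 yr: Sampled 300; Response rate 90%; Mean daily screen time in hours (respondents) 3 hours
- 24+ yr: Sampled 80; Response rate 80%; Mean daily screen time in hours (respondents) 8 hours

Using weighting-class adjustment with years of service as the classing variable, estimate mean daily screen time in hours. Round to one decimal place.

5.3

Weighting each respondent by the inverse class response rate inflates each class back to its sampled size, so the class weight is n_sampled:
  0–7 yr: 320 × 9 = 2880
  8–13 yr: 240 × 2.5 = 600
  14–23 yr: 300 × 3 = 900
  24+ yr: 80 × 8 = 640
Adjusted estimate = 5020 / 940 = 5.34043 → 5.3.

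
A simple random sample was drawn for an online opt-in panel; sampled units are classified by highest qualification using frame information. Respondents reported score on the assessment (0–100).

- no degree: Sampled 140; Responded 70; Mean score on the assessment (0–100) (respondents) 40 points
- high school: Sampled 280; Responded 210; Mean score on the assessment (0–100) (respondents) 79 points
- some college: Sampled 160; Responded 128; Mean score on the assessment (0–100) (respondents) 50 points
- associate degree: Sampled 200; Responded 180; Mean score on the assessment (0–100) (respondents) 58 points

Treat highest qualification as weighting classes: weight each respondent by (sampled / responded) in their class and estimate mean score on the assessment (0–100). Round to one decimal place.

Response rates by class: no degree 70/140 = 50%, high school 210/280 = 75%, some college 128/160 = 80%, associate degree 180/200 = 90%.
With weight = n_sampled/n_responded per class, the weighted class total is n_sampled:
  no degree: 140 × 40 = 5600
  high school: 280 × 79 = 22,120
  some college: 160 × 50 = 8000
  associate degree: 200 × 58 = 11,600
Adjusted estimate = 47,320 / 780 = 60.6667 → 60.7.

60.7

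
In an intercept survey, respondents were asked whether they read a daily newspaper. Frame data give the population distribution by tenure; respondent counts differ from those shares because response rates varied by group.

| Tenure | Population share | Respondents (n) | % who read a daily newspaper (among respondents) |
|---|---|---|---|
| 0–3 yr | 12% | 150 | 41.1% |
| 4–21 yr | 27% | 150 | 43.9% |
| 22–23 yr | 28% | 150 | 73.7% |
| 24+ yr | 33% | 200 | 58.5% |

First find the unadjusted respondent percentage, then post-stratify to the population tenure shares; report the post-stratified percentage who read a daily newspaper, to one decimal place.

56.7%

Unadjusted (pooled respondent) estimate weights by respondent counts:
  (150/650)×41.1 + (150/650)×43.9 + (150/650)×73.7 + (200/650)×58.5 = 54.6231%
Post-stratifying to population shares instead:
  0.12×41.1 + 0.27×43.9 + 0.28×73.7 + 0.33×58.5 = 56.726%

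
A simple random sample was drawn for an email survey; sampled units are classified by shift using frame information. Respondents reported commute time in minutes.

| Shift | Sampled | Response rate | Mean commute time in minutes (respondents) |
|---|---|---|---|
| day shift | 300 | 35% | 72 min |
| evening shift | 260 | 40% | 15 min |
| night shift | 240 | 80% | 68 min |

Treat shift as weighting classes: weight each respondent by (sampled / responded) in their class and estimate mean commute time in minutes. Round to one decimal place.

52.3

Weighting each respondent by the inverse class response rate inflates each class back to its sampled size, so the class weight is n_sampled:
  day shift: 300 × 72 = 21,600
  evening shift: 260 × 15 = 3900
  night shift: 240 × 68 = 16,320
Adjusted estimate = 41,820 / 800 = 52.275 → 52.3.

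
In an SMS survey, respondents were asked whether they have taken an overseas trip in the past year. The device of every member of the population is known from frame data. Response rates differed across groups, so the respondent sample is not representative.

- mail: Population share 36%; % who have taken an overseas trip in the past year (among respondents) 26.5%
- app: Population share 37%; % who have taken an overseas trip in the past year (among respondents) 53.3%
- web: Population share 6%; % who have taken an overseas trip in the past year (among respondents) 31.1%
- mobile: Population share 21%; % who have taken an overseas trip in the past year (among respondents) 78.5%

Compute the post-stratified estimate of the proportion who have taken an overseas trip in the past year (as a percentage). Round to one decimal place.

47.6%

Reweight to the known device distribution:
  mail: 0.36 × 26.5 = 9.54
  app: 0.37 × 53.3 = 19.721
  web: 0.06 × 31.1 = 1.866
  mobile: 0.21 × 78.5 = 16.485
Post-stratified estimate = 47.612 → 47.6%.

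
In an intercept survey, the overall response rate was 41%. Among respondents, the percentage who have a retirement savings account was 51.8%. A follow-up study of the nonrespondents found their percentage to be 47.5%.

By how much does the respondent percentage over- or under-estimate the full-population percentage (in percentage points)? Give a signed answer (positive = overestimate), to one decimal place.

Nonresponse fraction = 1 − 0.41 = 0.59.
Bias = (nonresponse fraction) × (respondent percentage − nonrespondent percentage)
     = 0.59 × (51.8 − 47.5) = 0.59 × 4.3 = 2.537.

+2.5 percentage points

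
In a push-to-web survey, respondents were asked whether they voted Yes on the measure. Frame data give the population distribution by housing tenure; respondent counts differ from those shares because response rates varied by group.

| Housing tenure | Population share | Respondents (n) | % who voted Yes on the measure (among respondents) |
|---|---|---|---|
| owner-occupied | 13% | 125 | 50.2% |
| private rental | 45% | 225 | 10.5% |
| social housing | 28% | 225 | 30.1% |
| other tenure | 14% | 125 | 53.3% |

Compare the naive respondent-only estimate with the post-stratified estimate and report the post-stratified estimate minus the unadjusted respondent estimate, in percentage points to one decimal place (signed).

-4.4 percentage points

Naive respondent-only estimate (weights = respondent counts):
  (125/700)×50.2 + (225/700)×10.5 + (225/700)×30.1 + (125/700)×53.3 = 31.5321%
Post-stratified estimate weights by population shares:
  0.13×50.2 + 0.45×10.5 + 0.28×30.1 + 0.14×53.3 = 27.141%
Difference = 27.141 − 31.5321 = -4.3911 pp.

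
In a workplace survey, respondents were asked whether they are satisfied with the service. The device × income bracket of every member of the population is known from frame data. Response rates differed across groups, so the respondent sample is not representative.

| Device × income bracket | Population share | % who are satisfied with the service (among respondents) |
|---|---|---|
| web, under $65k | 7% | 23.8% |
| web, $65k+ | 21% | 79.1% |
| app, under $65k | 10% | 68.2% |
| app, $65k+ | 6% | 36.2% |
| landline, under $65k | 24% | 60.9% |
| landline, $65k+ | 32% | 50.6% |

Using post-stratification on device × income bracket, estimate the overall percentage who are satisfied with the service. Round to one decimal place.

58.1%

Reweight to the known device × income bracket distribution:
  web, under $65k: 0.07 × 23.8 = 1.666
  web, $65k+: 0.21 × 79.1 = 16.611
  app, under $65k: 0.1 × 68.2 = 6.82
  app, $65k+: 0.06 × 36.2 = 2.172
  landline, under $65k: 0.24 × 60.9 = 14.616
  landline, $65k+: 0.32 × 50.6 = 16.192
Post-stratified estimate = 58.077 → 58.1%.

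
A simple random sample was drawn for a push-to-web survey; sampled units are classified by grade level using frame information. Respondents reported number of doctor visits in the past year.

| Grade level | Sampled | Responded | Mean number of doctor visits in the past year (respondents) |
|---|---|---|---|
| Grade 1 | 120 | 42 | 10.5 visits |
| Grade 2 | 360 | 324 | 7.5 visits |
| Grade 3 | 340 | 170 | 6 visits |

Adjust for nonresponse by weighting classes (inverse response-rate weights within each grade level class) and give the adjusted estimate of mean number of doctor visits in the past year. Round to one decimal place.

Response rates by class: Grade 1 42/120 = 35%, Grade 2 324/360 = 90%, Grade 3 170/340 = 50%.
Each respondent's weight = sampled/responded in their class; summing within a class gives n_sampled, so:
  Grade 1: 120 × 10.5 = 1260
  Grade 2: 360 × 7.5 = 2700
  Grade 3: 340 × 6 = 2040
Adjusted estimate = 6000 / 820 = 7.31707 → 7.3.

7.3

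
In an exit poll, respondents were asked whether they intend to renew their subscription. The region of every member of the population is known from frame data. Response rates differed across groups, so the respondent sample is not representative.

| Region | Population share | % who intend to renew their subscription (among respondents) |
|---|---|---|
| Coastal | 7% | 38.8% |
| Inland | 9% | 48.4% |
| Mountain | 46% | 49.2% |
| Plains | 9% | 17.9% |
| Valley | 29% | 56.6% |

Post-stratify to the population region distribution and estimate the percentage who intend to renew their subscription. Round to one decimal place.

47.7%

Weight each group's respondent value by its population share:
  Coastal: 0.07 × 38.8 = 2.716
  Inland: 0.09 × 48.4 = 4.356
  Mountain: 0.46 × 49.2 = 22.632
  Plains: 0.09 × 17.9 = 1.611
  Valley: 0.29 × 56.6 = 16.414
Post-stratified estimate = 47.729 → 47.7%.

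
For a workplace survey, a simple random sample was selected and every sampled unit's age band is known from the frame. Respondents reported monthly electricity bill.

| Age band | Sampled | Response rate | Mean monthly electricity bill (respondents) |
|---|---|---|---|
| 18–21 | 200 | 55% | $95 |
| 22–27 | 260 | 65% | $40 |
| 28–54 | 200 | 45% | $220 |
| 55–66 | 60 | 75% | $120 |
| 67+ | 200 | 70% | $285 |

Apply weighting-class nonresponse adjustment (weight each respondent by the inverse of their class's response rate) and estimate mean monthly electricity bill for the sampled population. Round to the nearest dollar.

$150

Inverse-response-rate weighting restores each class to its sampled count, so class totals weight by n_sampled:
  18–21: 200 × 95 = 19,000
  22–27: 260 × 40 = 10,400
  28–54: 200 × 220 = 44,000
  55–66: 60 × 120 = 7200
  67+: 200 × 285 = 57,000
Adjusted estimate = 137,600 / 920 = 149.565 → $150.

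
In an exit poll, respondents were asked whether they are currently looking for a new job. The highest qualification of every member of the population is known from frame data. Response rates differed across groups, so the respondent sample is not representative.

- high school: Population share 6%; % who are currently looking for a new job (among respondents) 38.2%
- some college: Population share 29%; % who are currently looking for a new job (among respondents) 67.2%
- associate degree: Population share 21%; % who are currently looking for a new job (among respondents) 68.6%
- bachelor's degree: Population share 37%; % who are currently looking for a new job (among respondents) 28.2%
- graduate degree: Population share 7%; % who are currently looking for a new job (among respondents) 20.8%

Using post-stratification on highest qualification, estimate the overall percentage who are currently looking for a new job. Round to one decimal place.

Each cell contributes population-share × respondent value:
  high school: 0.06 × 38.2 = 2.292
  some college: 0.29 × 67.2 = 19.488
  associate degree: 0.21 × 68.6 = 14.406
  bachelor's degree: 0.37 × 28.2 = 10.434
  graduate degree: 0.07 × 20.8 = 1.456
Post-stratified estimate = 48.076 → 48.1%.

48.1%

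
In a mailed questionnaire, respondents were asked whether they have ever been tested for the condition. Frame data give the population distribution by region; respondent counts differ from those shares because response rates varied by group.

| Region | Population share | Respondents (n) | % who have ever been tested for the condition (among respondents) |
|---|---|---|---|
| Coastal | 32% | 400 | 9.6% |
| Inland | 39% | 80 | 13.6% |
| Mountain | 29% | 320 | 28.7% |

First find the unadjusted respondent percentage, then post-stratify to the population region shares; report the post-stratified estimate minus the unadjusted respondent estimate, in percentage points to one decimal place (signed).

-0.9 percentage points

Without adjustment, the pooled respondent share is:
  (400/800)×9.6 + (80/800)×13.6 + (320/800)×28.7 = 17.64%
Reweighting by population region shares:
  0.32×9.6 + 0.39×13.6 + 0.29×28.7 = 16.699%
Difference = 16.699 − 17.64 = -0.941 pp.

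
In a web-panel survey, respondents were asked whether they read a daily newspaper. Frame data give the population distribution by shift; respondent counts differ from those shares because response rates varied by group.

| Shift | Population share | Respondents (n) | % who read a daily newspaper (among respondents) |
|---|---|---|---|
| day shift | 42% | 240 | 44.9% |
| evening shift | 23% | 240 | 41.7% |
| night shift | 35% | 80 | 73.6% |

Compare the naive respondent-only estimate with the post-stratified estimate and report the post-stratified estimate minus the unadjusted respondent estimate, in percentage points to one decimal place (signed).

Unadjusted (pooled respondent) estimate weights by respondent counts:
  (240/560)×44.9 + (240/560)×41.7 + (80/560)×73.6 = 47.6286%
Post-stratified estimate weights by population shares:
  0.42×44.9 + 0.23×41.7 + 0.35×73.6 = 54.209%
Difference = 54.209 − 47.6286 = 6.5804 pp.

+6.6 percentage points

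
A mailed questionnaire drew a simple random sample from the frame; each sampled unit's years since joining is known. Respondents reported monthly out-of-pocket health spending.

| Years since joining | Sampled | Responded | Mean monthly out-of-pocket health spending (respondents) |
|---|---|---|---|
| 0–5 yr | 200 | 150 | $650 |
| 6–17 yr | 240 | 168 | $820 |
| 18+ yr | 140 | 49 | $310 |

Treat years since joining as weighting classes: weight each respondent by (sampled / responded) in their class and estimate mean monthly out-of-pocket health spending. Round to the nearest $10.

$640

Response rates by class: 0–5 yr 150/200 = 75%, 6–17 yr 168/240 = 70%, 18+ yr 49/140 = 35%.
Inverse-response-rate weighting restores each class to its sampled count, so class totals weight by n_sampled:
  0–5 yr: 200 × 650 = 130,000
  6–17 yr: 240 × 820 = 196,800
  18+ yr: 140 × 310 = 43,400
Adjusted estimate = 370,200 / 580 = 638.276 → $640.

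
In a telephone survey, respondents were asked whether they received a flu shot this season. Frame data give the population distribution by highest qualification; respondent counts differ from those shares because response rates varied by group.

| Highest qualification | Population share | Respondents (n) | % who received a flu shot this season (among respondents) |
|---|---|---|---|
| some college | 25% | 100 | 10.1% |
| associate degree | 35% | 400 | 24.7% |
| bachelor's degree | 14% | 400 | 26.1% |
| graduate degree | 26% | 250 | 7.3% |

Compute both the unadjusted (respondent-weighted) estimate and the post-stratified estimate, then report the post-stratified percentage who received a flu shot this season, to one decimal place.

Naive respondent-only estimate (weights = respondent counts):
  (100/1150)×10.1 + (400/1150)×24.7 + (400/1150)×26.1 + (250/1150)×7.3 = 20.1348%
Reweighting by population highest qualification shares:
  0.25×10.1 + 0.35×24.7 + 0.14×26.1 + 0.26×7.3 = 16.722%

16.7%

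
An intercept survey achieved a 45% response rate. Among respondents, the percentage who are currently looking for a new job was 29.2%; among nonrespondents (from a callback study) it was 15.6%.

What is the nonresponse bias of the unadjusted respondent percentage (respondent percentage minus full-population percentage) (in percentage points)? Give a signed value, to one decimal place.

+7.5 percentage points

Nonresponse fraction = 1 − 0.45 = 0.55.
Bias = (nonresponse fraction) × (respondent percentage − nonrespondent percentage)
     = 0.55 × (29.2 − 15.6) = 0.55 × 13.6 = 7.48.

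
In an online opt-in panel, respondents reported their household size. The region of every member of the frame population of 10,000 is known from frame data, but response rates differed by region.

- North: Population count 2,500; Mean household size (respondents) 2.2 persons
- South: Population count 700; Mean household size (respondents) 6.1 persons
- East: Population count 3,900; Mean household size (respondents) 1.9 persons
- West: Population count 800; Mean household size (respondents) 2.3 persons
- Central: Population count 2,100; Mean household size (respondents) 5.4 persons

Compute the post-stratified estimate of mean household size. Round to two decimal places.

3.04

Weight each group's respondent value by its population share:
  North: (2,500/10,000) × 2.2 = 0.55
  South: (700/10,000) × 6.1 = 0.427
  East: (3,900/10,000) × 1.9 = 0.741
  West: (800/10,000) × 2.3 = 0.184
  Central: (2,100/10,000) × 5.4 = 1.134
Post-stratified estimate = 3.036 → 3.04.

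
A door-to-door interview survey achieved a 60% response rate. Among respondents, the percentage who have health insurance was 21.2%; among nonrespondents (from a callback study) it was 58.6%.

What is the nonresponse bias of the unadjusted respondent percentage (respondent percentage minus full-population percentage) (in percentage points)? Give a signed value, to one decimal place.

Nonresponse fraction = 1 − 0.6 = 0.4.
Bias = (nonresponse fraction) × (respondent percentage − nonrespondent percentage)
     = 0.4 × (21.2 − 58.6) = 0.4 × -37.4 = -14.96.

-15.0 percentage points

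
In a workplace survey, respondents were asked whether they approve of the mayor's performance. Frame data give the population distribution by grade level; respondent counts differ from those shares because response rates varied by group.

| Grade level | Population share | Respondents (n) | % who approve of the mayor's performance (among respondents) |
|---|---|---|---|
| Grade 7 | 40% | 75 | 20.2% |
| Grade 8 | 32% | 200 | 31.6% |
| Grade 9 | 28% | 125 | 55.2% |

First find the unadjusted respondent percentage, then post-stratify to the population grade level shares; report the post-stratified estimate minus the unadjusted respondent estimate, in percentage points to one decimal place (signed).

-3.2 percentage points

Without adjustment, the pooled respondent share is:
  (75/400)×20.2 + (200/400)×31.6 + (125/400)×55.2 = 36.8375%
Post-stratified estimate weights by population shares:
  0.4×20.2 + 0.32×31.6 + 0.28×55.2 = 33.648%
Difference = 33.648 − 36.8375 = -3.1895 pp.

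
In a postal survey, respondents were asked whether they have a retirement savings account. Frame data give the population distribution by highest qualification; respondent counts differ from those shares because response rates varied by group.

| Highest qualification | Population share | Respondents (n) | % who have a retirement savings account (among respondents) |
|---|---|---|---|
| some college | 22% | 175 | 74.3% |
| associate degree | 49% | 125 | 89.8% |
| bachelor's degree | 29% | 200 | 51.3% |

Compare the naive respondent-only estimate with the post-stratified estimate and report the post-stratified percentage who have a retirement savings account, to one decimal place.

75.2%

Without adjustment, the pooled respondent share is:
  (175/500)×74.3 + (125/500)×89.8 + (200/500)×51.3 = 68.975%
Post-stratified estimate weights by population shares:
  0.22×74.3 + 0.49×89.8 + 0.29×51.3 = 75.225%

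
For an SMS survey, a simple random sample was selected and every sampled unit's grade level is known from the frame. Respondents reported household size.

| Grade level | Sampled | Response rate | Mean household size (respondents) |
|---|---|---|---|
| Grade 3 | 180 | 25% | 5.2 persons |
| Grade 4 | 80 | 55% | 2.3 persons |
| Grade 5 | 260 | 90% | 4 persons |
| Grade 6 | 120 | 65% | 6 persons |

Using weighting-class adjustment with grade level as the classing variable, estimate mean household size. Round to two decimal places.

4.50

Weighting each respondent by the inverse class response rate inflates each class back to its sampled size, so the class weight is n_sampled:
  Grade 3: 180 × 5.2 = 936
  Grade 4: 80 × 2.3 = 184
  Grade 5: 260 × 4 = 1040
  Grade 6: 120 × 6 = 720
Adjusted estimate = 2880 / 640 = 4.5 → 4.50.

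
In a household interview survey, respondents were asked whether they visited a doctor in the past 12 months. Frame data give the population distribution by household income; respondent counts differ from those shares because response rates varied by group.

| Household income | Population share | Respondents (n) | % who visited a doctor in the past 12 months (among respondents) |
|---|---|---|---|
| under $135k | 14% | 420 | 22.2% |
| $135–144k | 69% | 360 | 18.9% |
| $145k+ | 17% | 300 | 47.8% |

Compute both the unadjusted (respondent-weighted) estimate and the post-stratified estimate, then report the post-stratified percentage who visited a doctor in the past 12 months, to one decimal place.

24.3%

Unadjusted (pooled respondent) estimate weights by respondent counts:
  (420/1080)×22.2 + (360/1080)×18.9 + (300/1080)×47.8 = 28.2111%
Post-stratifying to population shares instead:
  0.14×22.2 + 0.69×18.9 + 0.17×47.8 = 24.275%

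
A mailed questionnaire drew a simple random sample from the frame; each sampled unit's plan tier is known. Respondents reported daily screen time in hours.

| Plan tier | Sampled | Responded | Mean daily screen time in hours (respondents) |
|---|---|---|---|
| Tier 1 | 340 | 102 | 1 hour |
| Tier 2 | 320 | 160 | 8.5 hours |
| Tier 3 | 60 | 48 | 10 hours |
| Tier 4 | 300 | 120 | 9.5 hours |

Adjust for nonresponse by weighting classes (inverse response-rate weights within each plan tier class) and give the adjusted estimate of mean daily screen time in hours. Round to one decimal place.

Class response rates: Tier 1 102/340 = 30%, Tier 2 160/320 = 50%, Tier 3 48/60 = 80%, Tier 4 120/300 = 40%.
Each respondent's weight = sampled/responded in their class; summing within a class gives n_sampled, so:
  Tier 1: 340 × 1 = 340
  Tier 2: 320 × 8.5 = 2720
  Tier 3: 60 × 10 = 600
  Tier 4: 300 × 9.5 = 2850
Adjusted estimate = 6510 / 1,020 = 6.38235 → 6.4.

6.4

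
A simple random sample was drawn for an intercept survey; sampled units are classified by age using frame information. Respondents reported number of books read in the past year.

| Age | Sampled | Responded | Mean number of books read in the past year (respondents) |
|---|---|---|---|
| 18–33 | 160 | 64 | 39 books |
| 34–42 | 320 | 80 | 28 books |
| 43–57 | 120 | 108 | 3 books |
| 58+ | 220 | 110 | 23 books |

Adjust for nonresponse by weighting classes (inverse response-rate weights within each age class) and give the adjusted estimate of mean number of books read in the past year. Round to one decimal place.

25.1

Response rates by class: 18–33 64/160 = 40%, 34–42 80/320 = 25%, 43–57 108/120 = 90%, 58+ 110/220 = 50%.
Inverse-response-rate weighting restores each class to its sampled count, so class totals weight by n_sampled:
  18–33: 160 × 39 = 6240
  34–42: 320 × 28 = 8960
  43–57: 120 × 3 = 360
  58+: 220 × 23 = 5060
Adjusted estimate = 20,620 / 820 = 25.1463 → 25.1.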